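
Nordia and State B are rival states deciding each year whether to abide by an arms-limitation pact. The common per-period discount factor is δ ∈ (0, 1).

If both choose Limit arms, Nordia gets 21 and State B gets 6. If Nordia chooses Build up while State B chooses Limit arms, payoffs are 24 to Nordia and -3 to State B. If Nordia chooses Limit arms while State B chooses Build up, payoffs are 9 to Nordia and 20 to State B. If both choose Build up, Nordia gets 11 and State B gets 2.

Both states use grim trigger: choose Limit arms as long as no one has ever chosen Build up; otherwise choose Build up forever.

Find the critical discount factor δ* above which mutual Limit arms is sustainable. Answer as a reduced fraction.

Nordia's threshold: (24−21)/(24−11) = 3/13.
State B's threshold: (20−6)/(20−2) = 7/9.
3/13 < 7/9, so State B binds and δ* = 7/9.

7/9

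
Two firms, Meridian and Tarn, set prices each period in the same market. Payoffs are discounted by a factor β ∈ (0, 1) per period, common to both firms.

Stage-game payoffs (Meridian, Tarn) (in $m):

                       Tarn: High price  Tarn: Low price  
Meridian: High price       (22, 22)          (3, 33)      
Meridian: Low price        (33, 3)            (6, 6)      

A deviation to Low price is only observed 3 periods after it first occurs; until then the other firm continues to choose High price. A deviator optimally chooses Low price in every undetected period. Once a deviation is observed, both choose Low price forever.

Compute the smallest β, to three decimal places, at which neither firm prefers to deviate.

0.741

A deviator earns 33 for 3 periods, then 6 forever; cooperating earns 22 forever. Multiplying the IC by (1−β):
22 ≥ 33(1−β^3) + 6β^3, so 27·β^3 ≥ 11 and β^3 ≥ 11/27.
β ≥ (11/27)^(1/3) ≈ 0.741.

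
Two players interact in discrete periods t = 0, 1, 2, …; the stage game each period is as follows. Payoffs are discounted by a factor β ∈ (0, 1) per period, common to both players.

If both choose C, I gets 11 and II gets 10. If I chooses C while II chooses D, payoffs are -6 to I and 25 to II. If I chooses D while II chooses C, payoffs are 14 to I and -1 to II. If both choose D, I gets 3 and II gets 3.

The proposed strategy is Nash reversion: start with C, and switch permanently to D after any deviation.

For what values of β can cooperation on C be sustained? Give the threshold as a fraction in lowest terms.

15/22

For I: deviation gain 14−11 = 3, per-period punishment loss 11−3 = 8. IC gives β ≥ 3/11.
For II: gain 15, loss 7 per period, so β ≥ 15/22.
The tighter constraint is II's, so cooperation needs β ≥ 15/22.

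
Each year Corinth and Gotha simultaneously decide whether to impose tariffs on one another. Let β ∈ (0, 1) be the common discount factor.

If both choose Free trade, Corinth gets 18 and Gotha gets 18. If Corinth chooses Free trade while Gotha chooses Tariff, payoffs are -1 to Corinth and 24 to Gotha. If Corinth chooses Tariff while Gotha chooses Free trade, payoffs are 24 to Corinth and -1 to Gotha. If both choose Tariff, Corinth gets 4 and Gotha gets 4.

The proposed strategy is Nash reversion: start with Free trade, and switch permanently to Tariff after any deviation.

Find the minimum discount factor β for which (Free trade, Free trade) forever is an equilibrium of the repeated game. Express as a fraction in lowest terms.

3/10

18/(1−β) ≥ 24 + 4β/(1−β)
18 ≥ 24 − 20β
β ≥ 6/20 = 3/10.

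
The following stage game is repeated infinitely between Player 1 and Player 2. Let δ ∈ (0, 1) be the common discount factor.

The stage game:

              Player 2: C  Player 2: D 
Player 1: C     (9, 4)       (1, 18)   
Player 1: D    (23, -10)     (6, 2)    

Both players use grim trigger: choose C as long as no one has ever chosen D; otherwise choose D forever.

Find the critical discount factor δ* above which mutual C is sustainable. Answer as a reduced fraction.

7/8

Player 1's threshold: (23−9)/(23−6) = 14/17.
Player 2's threshold: (18−4)/(18−2) = 7/8.
14/17 < 7/8, so Player 2 binds and δ* = 7/8.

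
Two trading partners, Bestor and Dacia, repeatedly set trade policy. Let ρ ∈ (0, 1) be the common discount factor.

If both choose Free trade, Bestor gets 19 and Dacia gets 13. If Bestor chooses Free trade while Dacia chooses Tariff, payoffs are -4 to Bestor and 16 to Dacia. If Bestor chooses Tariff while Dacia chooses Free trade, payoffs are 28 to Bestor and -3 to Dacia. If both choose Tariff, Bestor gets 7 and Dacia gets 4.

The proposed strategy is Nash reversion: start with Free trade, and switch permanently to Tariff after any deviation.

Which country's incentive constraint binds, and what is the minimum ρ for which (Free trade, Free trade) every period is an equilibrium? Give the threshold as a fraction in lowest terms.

Bestor; ρ ≥ 3/7

For Bestor: deviation gain 28−19 = 9, per-period punishment loss 19−7 = 12. IC gives ρ ≥ 9/21 = 3/7.
For Dacia: gain 3, loss 9 per period, so ρ ≥ 3/12 = 1/4.
The tighter constraint is Bestor's, so cooperation needs ρ ≥ 3/7.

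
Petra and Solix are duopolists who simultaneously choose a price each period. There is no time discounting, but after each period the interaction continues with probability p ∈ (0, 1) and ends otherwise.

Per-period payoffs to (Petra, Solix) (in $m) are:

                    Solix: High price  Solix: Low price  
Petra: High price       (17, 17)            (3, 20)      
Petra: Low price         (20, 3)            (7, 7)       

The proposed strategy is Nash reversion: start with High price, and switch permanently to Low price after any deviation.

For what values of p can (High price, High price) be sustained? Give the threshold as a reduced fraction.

With no time discounting, the continuation probability p plays the role of the discount factor.
Grim-trigger IC: 17/(1−p) ≥ 20 + 7p/(1−p) ⇒ p ≥ (20−17)/(20−7) = 3/13.

3/13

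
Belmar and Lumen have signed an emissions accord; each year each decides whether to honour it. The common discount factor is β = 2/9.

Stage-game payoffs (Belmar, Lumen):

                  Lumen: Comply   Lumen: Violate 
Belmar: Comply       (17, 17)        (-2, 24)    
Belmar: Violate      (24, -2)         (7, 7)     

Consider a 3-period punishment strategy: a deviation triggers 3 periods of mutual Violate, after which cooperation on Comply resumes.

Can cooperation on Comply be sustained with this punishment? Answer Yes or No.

No

A one-shot deviation gives 24 now, then 7 for 3 periods, then back to 17.
Gain from deviating: (24−17) today; loss: (17−7) in each of the next 3 periods.
No-deviation condition: (17−7)(β+…+β^3) ≥ 24−17, i.e. β+…+β^3 ≥ 7/10.
At β = 2/9: β+…+β^3 = 0.2826 < 0.7000.
So cooperation is not sustainable.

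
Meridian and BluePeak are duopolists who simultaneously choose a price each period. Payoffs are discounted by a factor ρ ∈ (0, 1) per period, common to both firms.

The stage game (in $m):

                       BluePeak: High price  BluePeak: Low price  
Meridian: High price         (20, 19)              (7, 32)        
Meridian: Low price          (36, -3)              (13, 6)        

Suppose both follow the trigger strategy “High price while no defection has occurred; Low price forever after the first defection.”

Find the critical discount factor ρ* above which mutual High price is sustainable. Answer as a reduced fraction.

Meridian: cooperation gives 20 each period; deviation gives 36 once then 13 forever.
  20/(1−ρ) ≥ 36 + 13ρ/(1−ρ) ⇒ ρ ≥ 16/23.
BluePeak: cooperation gives 19 each period; deviation gives 32 once then 6 forever.
  ρ ≥ 13/26 = 1/2.
Both must hold, so the binding constraint is Meridian's: ρ ≥ 16/23.

16/23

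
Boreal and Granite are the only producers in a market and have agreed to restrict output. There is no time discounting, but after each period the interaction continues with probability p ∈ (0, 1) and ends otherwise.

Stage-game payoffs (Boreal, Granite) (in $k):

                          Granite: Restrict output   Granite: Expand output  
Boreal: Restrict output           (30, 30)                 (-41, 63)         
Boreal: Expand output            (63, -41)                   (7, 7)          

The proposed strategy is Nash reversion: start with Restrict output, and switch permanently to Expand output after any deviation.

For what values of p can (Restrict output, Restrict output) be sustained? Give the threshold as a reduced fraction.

Expected cooperation value is 30 + p·30 + p²·30 + … = 30/(1−p); deviation gives 63 + p·7/(1−p).
30 ≥ 63(1−p) + 7p ⇒ 56p ≥ 33 ⇒ p ≥ 33/56.

33/56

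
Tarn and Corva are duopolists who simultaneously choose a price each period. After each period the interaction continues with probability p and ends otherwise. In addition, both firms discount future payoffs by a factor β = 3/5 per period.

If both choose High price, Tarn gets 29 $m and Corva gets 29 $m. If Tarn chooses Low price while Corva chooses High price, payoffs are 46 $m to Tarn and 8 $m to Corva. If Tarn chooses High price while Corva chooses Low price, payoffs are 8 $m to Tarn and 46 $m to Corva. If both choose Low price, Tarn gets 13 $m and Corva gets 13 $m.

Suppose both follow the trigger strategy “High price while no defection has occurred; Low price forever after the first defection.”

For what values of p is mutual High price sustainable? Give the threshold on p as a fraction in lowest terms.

85/99

Expected continuation weight on next period's payoff is β·p = 3/5·p, which plays the role of the discount factor.
Cooperation requires 3/5·p ≥ (46−29)/(46−13) = 17/33, hence p ≥ 85/99.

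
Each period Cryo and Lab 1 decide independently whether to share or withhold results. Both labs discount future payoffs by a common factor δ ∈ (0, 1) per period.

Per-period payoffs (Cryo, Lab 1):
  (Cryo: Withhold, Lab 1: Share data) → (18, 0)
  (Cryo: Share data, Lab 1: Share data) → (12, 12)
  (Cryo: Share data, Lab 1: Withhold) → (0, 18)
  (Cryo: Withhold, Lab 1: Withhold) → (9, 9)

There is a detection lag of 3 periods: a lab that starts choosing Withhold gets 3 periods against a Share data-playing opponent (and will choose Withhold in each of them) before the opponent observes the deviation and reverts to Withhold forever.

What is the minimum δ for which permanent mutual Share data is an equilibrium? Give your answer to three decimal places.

A deviator earns 18 for 3 periods, then 9 forever; cooperating earns 12 forever. Multiplying the IC by (1−δ):
12 ≥ 18(1−δ^3) + 9δ^3, so 9·δ^3 ≥ 6 and δ^3 ≥ 2/3.
δ ≥ (2/3)^(1/3) ≈ 0.874.

0.874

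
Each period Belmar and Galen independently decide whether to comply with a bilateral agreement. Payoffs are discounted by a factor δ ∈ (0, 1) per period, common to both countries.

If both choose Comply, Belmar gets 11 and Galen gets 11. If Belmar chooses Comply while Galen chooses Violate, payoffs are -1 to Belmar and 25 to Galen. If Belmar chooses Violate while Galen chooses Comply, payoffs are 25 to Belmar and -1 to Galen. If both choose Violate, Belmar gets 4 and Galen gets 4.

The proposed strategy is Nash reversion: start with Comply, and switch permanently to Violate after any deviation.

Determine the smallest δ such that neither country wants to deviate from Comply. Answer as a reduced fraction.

2/3

Under grim trigger the critical discount factor is (T−C)/(T−P) with T = 25, C = 11, P = 4.
δ* = (25−11)/(25−4) = 14/21 = 2/3.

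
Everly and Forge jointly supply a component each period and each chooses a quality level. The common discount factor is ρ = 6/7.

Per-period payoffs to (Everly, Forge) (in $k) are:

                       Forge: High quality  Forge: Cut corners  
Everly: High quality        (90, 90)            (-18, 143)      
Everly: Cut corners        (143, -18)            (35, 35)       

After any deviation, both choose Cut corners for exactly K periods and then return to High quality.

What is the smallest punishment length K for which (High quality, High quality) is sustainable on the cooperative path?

Need Σ_{k=1}^{K} ρ^k ≥ (143−90)/(90−35) = 0.9636 at ρ = 6/7.
At K = 1 the sum is 0.8571 < 0.9636; at K = 2 it is 1.5918 ≥ 0.9636.
So the minimum punishment length is K = 2.

2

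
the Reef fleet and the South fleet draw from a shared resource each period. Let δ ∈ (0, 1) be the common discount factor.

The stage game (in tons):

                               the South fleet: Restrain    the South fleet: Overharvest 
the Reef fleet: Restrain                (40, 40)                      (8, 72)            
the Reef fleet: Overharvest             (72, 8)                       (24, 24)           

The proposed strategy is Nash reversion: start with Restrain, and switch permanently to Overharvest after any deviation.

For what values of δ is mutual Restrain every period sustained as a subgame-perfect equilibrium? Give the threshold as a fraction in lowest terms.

2/3

Under grim trigger the critical discount factor is (T−C)/(T−P) with T = 72, C = 40, P = 24.
δ* = (72−40)/(72−24) = 32/48 = 2/3.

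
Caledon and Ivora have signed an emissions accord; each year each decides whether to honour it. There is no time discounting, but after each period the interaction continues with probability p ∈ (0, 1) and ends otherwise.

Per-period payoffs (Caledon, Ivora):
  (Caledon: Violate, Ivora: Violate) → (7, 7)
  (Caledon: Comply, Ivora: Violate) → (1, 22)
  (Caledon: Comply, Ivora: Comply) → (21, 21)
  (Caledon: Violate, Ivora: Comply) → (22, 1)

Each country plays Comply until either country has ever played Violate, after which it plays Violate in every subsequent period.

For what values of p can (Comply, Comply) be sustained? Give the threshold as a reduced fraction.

With no time discounting, the continuation probability p plays the role of the discount factor.
Grim-trigger IC: 21/(1−p) ≥ 22 + 7p/(1−p) ⇒ p ≥ (22−21)/(22−7) = 1/15.

1/15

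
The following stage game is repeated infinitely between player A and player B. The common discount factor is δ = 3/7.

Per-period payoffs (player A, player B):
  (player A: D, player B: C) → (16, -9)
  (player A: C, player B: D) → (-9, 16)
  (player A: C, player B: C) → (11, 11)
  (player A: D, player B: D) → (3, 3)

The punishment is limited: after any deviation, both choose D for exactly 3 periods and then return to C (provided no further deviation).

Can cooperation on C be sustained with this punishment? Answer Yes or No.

Comparing payoff streams over the 4 periods until play realigns: cooperate → 11(1+δ+…+δ^3); deviate → 16 + 3(δ+…+δ^3).
Cooperation is sustained iff (11−3)(δ+…+δ^3) ≥ 16−11.
δ+…+δ^3 = 3/7·(1−(3/7)^3)/(1−3/7) = 0.6910, and (16−11)/(11−3) = 0.6250.
0.6910 ≥ 0.6250, so cooperation is sustainable.

Yes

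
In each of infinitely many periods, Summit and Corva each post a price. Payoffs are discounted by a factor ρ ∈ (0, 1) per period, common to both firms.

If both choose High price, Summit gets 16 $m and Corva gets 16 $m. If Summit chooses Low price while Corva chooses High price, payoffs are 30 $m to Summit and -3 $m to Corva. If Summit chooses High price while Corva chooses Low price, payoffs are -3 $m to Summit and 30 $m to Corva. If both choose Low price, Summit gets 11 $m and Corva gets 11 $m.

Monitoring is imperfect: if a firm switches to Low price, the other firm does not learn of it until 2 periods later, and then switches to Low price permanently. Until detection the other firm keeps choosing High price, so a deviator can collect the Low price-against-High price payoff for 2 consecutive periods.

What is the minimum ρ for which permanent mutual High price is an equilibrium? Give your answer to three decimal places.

A deviator earns 30 for 2 periods, then 11 forever; cooperating earns 16 forever. Multiplying the IC by (1−ρ):
16 ≥ 30(1−ρ^2) + 11ρ^2, so 19·ρ^2 ≥ 14 and ρ^2 ≥ 14/19.
ρ ≥ (14/19)^(1/2) ≈ 0.858.

0.858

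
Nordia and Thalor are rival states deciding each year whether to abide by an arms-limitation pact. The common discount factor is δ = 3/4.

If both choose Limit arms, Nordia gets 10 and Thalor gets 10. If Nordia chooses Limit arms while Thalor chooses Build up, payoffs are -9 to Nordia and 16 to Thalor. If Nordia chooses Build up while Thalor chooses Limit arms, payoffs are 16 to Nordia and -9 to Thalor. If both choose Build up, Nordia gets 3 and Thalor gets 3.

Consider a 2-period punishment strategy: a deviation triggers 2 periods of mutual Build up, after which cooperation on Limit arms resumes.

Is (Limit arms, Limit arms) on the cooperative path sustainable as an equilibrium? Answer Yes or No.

Comparing payoff streams over the 3 periods until play realigns: cooperate → 10(1+δ+…+δ^2); deviate → 16 + 3(δ+…+δ^2).
Cooperation is sustained iff (10−3)(δ+…+δ^2) ≥ 16−10.
δ+…+δ^2 = 3/4·(1−(3/4)^2)/(1−3/4) = 1.3125, and (16−10)/(10−3) = 0.8571.
1.3125 ≥ 0.8571, so cooperation is sustainable.

Yes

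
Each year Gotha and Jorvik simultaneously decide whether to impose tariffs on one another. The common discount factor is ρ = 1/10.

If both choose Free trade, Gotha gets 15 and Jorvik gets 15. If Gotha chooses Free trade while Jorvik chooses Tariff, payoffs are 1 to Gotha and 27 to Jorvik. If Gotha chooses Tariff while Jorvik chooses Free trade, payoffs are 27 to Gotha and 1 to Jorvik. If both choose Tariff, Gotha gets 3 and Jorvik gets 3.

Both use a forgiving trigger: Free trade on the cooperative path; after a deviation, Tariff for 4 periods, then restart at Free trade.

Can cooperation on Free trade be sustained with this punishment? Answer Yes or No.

No

Comparing payoff streams over the 5 periods until play realigns: cooperate → 15(1+ρ+…+ρ^4); deviate → 27 + 3(ρ+…+ρ^4).
Cooperation is sustained iff (15−3)(ρ+…+ρ^4) ≥ 27−15.
ρ+…+ρ^4 = 1/10·(1−(1/10)^4)/(1−1/10) = 0.1111, and (27−15)/(15−3) = 1.0000.
0.1111 < 1.0000, so cooperation is not sustainable.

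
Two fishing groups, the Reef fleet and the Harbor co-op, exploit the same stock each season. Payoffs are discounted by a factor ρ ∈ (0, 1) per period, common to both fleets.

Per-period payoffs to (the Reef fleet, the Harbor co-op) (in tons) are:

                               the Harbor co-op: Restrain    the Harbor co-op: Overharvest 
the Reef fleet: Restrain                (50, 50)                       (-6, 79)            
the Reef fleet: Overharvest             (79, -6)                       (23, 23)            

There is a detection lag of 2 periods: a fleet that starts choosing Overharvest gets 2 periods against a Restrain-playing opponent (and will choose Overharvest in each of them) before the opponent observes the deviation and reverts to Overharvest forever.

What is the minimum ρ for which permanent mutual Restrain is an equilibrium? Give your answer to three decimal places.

0.720

Deviating for the 2 undetected periods gains 79−50 = 29 per period over cooperation, then loses 50−23 = 27 per period forever once punishment starts.
Gain: 29(1 + ρ + … + ρ^1); loss: 27·ρ^2/(1−ρ).
No profitable deviation ⇔ 29(1−ρ^2) ≤ 27·ρ^2, i.e. ρ^2 ≥ 29/(29+27) = 29/56.
Hence ρ ≥ (29/56)^(1/2) ≈ 0.720.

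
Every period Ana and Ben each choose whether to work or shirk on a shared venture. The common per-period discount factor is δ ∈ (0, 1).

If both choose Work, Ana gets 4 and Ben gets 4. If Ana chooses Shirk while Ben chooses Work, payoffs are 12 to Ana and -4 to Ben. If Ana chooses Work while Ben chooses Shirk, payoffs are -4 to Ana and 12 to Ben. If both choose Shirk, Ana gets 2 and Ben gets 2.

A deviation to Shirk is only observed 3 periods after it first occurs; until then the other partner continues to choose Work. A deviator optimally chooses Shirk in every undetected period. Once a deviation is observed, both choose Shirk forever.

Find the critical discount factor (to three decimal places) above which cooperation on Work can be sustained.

0.928

Deviating for the 3 undetected periods gains 12−4 = 8 per period over cooperation, then loses 4−2 = 2 per period forever once punishment starts.
Gain: 8(1 + δ + … + δ^2); loss: 2·δ^3/(1−δ).
No profitable deviation ⇔ 8(1−δ^3) ≤ 2·δ^3, i.e. δ^3 ≥ 8/(8+2) = 4/5.
Hence δ ≥ (4/5)^(1/3) ≈ 0.928.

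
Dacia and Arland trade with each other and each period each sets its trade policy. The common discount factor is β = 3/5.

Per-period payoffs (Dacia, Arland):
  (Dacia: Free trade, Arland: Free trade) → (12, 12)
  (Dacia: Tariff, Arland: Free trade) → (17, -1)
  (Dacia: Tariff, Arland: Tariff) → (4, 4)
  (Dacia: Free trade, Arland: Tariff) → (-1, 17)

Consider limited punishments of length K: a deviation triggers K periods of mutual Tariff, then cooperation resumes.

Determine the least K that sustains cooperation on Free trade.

2

IC: β(1−β^K)/(1−β) ≥ (17−12)/(12−4) = 5/8.
With β = 3/5: need 1 − β^K ≥ 5/8·(1−3/5)/(3/5), i.e. β^K ≤ 0.5833.
Since (3/5)^1 = 0.6000 and (3/5)^2 = 0.3600, the smallest such K is 2.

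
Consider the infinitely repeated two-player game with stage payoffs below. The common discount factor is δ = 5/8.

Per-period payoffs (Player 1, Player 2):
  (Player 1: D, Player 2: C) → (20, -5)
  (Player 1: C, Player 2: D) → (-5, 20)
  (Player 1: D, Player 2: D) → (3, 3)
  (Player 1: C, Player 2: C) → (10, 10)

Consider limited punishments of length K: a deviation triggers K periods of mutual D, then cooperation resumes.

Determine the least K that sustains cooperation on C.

5

No profitable deviation requires (10−3)(δ+…+δ^K) ≥ 20−10, i.e. δ+…+δ^K ≥ 10/7 ≈ 1.4286.
With δ = 5/8, the partial sums are K=1: 0.6250, K=2: 1.0156, K=3: 1.2598, K=4: 1.4124, K=5: 1.5077.
K = 5 is the first length at which the sum reaches 1.4286.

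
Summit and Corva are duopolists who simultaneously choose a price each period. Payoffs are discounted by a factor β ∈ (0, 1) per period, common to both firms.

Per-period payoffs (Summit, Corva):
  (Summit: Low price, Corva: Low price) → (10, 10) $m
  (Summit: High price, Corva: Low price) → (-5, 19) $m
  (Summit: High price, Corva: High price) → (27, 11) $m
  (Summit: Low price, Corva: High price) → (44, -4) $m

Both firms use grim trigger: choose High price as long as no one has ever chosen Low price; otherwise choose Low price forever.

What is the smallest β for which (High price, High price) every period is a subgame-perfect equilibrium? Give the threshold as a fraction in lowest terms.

Summit's threshold: (44−27)/(44−10) = 1/2.
Corva's threshold: (19−11)/(19−10) = 8/9.
1/2 < 8/9, so Corva binds and β* = 8/9.

8/9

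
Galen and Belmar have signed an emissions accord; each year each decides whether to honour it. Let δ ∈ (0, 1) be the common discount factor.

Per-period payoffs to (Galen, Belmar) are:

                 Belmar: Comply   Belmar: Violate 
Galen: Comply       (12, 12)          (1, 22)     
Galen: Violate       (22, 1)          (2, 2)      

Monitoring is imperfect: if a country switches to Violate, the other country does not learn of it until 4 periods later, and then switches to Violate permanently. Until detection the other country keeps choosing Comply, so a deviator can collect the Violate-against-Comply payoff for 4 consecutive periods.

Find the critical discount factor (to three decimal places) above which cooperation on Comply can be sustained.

0.841

The best deviation is to choose Violate for all 4 undetected periods, earning 22 each, then 2 forever once detected.
Deviation value: 22(1−δ^4)/(1−δ) + 2δ^4/(1−δ); cooperation value: 12/(1−δ).
IC: 12 ≥ 22(1−δ^4) + 2δ^4 = 22 − 20δ^4.
So δ^4 ≥ 10/20 = 1/2, giving δ ≥ (1/2)^(1/4) ≈ 0.841.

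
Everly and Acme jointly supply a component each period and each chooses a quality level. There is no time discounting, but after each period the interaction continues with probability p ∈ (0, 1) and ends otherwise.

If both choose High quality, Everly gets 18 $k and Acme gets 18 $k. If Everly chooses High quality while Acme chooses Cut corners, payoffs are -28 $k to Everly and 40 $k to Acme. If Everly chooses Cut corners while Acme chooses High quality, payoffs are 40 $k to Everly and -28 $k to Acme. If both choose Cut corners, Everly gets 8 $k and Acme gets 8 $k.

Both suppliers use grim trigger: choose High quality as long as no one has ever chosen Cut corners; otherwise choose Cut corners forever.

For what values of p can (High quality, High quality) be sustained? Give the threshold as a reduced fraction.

11/16

With no time discounting, the continuation probability p plays the role of the discount factor.
Grim-trigger IC: 18/(1−p) ≥ 40 + 8p/(1−p) ⇒ p ≥ (40−18)/(40−8) = 11/16.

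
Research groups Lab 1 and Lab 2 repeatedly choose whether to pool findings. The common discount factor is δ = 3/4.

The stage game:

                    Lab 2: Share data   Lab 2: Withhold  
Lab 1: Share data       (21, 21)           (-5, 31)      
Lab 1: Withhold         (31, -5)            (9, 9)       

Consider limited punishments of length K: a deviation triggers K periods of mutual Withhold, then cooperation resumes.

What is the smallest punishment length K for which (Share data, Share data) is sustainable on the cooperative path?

No profitable deviation requires (21−9)(δ+…+δ^K) ≥ 31−21, i.e. δ+…+δ^K ≥ 5/6 ≈ 0.8333.
With δ = 3/4, the partial sums are K=1: 0.7500, K=2: 1.3125.
K = 2 is the first length at which the sum reaches 0.8333.

2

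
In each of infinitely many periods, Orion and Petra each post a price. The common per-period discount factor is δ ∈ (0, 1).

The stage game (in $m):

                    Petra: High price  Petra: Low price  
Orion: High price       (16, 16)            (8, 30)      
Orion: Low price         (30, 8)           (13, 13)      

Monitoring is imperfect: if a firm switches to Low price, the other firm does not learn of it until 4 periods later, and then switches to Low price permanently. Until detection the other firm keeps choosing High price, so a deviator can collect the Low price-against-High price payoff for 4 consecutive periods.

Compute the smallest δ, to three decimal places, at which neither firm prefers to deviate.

The best deviation is to choose Low price for all 4 undetected periods, earning 30 each, then 13 forever once detected.
Deviation value: 30(1−δ^4)/(1−δ) + 13δ^4/(1−δ); cooperation value: 16/(1−δ).
IC: 16 ≥ 30(1−δ^4) + 13δ^4 = 30 − 17δ^4.
So δ^4 ≥ 14/17, giving δ ≥ (14/17)^(1/4) ≈ 0.953.

0.953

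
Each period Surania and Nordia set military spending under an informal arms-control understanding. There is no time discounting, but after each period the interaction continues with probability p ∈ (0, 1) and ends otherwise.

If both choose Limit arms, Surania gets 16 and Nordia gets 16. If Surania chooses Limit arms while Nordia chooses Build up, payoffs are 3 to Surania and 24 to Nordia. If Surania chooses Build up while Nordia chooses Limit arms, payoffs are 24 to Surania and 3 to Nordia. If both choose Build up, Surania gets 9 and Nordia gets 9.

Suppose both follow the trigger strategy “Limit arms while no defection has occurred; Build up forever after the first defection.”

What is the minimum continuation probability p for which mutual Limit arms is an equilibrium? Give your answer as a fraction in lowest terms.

With no time discounting, the continuation probability p plays the role of the discount factor.
Grim-trigger IC: 16/(1−p) ≥ 24 + 9p/(1−p) ⇒ p ≥ (24−16)/(24−9) = 8/15.

8/15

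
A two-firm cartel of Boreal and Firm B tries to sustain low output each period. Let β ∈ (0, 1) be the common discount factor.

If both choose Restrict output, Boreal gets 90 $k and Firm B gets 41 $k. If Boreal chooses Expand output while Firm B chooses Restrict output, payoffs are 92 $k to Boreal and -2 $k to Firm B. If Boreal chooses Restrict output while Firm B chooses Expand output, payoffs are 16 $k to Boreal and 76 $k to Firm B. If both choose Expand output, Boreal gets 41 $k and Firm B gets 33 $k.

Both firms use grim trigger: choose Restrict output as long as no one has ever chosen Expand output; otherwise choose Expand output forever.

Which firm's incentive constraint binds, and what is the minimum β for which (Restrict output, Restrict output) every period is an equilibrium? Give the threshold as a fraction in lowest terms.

Firm B; β ≥ 35/43

Boreal: cooperation gives 90 each period; deviation gives 92 once then 41 forever.
  90/(1−β) ≥ 92 + 41β/(1−β) ⇒ β ≥ 2/51.
Firm B: cooperation gives 41 each period; deviation gives 76 once then 33 forever.
  β ≥ 35/43.
Both must hold, so the binding constraint is Firm B's: β ≥ 35/43.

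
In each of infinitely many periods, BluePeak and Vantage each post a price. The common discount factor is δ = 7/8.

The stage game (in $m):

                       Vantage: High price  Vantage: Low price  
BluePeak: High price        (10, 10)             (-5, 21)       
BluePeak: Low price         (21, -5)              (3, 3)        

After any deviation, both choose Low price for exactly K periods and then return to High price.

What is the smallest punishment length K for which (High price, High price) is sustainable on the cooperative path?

2

Need Σ_{k=1}^{K} δ^k ≥ (21−10)/(10−3) = 1.5714 at δ = 7/8.
At K = 1 the sum is 0.8750 < 1.5714; at K = 2 it is 1.6406 ≥ 1.5714.
So the minimum punishment length is K = 2.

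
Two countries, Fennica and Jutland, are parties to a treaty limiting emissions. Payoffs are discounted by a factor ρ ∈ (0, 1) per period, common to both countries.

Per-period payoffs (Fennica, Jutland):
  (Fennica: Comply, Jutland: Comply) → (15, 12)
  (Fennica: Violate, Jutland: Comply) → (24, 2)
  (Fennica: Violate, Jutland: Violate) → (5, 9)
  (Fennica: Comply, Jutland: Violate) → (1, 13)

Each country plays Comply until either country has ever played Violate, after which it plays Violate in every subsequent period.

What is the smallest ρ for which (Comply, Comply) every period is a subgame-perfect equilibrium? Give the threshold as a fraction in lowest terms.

9/19

For Fennica: deviation gain 24−15 = 9, per-period punishment loss 15−5 = 10. IC gives ρ ≥ 9/19.
For Jutland: gain 1, loss 3 per period, so ρ ≥ 1/4.
The tighter constraint is Fennica's, so cooperation needs ρ ≥ 9/19.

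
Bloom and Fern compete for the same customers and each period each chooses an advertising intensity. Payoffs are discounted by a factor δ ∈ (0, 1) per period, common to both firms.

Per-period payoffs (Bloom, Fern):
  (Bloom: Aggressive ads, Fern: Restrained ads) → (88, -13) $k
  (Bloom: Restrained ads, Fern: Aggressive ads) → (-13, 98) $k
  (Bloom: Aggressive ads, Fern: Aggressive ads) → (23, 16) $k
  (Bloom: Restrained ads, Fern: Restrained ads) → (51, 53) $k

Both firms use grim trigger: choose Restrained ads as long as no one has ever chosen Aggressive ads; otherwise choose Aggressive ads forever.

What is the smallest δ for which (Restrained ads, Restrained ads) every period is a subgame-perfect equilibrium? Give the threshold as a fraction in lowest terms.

37/65

Bloom's threshold: (88−51)/(88−23) = 37/65.
Fern's threshold: (98−53)/(98−16) = 45/82.
37/65 > 45/82, so Bloom binds and δ* = 37/65.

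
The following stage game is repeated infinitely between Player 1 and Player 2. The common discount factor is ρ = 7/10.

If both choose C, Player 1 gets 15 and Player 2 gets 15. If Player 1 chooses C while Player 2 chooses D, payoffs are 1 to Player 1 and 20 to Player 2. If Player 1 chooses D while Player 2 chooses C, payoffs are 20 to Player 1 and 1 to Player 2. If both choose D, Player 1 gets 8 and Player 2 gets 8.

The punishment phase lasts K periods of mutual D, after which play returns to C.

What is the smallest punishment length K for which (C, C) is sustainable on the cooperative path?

No profitable deviation requires (15−8)(ρ+…+ρ^K) ≥ 20−15, i.e. ρ+…+ρ^K ≥ 5/7 ≈ 0.7143.
With ρ = 7/10, the partial sums are K=1: 0.7000, K=2: 1.1900.
K = 2 is the first length at which the sum reaches 0.7143.

2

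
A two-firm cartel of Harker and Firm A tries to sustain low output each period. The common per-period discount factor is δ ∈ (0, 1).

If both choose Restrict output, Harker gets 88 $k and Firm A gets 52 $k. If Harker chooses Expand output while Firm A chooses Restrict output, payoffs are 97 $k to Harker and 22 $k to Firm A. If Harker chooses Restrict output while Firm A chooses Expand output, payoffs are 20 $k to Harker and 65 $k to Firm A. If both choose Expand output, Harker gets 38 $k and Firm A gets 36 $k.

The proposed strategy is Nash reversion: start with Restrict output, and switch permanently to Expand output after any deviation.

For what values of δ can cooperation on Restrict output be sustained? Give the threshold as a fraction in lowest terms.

For Harker: deviation gain 97−88 = 9, per-period punishment loss 88−38 = 50. IC gives δ ≥ 9/59.
For Firm A: gain 13, loss 16 per period, so δ ≥ 13/29.
The tighter constraint is Firm A's, so cooperation needs δ ≥ 13/29.

13/29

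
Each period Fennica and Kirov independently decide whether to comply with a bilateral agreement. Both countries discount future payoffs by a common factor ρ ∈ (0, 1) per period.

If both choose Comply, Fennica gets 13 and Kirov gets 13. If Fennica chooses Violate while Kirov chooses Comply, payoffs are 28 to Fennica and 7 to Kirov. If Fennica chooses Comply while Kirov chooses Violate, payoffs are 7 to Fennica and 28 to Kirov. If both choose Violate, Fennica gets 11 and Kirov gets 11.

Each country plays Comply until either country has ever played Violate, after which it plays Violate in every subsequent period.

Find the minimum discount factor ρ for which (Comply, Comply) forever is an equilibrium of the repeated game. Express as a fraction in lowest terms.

15/17

One-period gain from deviating is 28 − 13 = 15. The loss is 13 − 11 = 2 in every subsequent period, with present value 2·ρ/(1−ρ).
Deviation is unprofitable when 2·ρ/(1−ρ) ≥ 15, i.e. ρ/(1−ρ) ≥ 15/2.
Equivalently ρ ≥ 15/(15+2) = 15/17.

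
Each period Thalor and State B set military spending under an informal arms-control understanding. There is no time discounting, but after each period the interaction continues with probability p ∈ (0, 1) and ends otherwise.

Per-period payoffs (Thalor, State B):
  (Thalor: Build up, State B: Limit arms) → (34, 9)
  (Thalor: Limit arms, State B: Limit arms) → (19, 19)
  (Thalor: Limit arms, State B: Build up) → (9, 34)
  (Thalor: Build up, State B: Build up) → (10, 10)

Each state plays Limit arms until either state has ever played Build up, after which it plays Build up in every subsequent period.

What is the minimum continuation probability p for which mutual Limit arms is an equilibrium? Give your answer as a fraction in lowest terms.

Expected cooperation value is 19 + p·19 + p²·19 + … = 19/(1−p); deviation gives 34 + p·10/(1−p).
19 ≥ 34(1−p) + 10p ⇒ 24p ≥ 15 ⇒ p ≥ 15/24 = 5/8.

5/8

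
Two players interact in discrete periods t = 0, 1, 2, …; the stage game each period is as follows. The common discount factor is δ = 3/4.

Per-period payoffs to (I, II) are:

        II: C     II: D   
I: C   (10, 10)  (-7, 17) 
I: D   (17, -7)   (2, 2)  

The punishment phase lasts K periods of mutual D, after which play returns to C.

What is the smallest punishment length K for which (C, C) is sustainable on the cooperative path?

2

Need Σ_{k=1}^{K} δ^k ≥ (17−10)/(10−2) = 0.8750 at δ = 3/4.
At K = 1 the sum is 0.7500 < 0.8750; at K = 2 it is 1.3125 ≥ 0.8750.
So the minimum punishment length is K = 2.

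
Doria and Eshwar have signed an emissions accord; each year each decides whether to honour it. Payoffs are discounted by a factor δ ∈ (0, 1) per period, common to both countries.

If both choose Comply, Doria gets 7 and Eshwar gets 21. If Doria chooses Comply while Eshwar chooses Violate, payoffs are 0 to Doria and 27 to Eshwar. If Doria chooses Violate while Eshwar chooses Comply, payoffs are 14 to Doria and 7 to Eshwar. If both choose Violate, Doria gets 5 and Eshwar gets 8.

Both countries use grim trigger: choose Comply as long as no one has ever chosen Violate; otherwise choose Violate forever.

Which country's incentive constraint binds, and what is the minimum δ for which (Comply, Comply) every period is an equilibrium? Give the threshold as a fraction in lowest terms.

Doria's threshold: (14−7)/(14−5) = 7/9.
Eshwar's threshold: (27−21)/(27−8) = 6/19.
7/9 > 6/19, so Doria binds and δ* = 7/9.

Doria; δ ≥ 7/9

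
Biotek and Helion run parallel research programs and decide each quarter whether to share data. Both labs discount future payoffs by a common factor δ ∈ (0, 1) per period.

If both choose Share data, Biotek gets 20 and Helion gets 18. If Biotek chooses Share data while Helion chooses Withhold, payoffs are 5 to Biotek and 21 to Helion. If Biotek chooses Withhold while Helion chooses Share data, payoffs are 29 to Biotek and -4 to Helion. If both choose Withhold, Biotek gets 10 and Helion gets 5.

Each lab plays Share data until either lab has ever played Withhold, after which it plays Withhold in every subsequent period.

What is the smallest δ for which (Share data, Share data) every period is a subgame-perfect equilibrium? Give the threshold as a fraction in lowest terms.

Biotek's threshold: (29−20)/(29−10) = 9/19.
Helion's threshold: (21−18)/(21−5) = 3/16.
9/19 > 3/16, so Biotek binds and δ* = 9/19.

9/19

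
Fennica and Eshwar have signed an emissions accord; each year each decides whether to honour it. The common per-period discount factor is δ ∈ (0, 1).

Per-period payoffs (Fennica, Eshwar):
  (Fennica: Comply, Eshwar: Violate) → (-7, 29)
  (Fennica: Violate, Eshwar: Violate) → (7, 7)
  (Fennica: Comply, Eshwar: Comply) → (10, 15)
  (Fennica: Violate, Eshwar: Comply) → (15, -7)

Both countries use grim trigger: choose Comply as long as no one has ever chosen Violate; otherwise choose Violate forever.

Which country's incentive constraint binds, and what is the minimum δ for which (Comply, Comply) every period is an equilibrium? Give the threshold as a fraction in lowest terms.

Eshwar; δ ≥ 7/11

Fennica: cooperation gives 10 each period; deviation gives 15 once then 7 forever.
  10/(1−δ) ≥ 15 + 7δ/(1−δ) ⇒ δ ≥ 5/8.
Eshwar: cooperation gives 15 each period; deviation gives 29 once then 7 forever.
  δ ≥ 14/22 = 7/11.
Both must hold, so the binding constraint is Eshwar's: δ ≥ 7/11.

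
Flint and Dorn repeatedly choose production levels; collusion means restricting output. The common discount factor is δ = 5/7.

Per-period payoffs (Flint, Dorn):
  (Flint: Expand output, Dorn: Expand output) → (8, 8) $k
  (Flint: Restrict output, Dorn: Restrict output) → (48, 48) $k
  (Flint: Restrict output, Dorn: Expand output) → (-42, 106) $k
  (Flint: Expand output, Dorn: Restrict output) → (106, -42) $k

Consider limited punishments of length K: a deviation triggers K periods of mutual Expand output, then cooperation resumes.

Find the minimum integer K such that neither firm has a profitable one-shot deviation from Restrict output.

3

IC: δ(1−δ^K)/(1−δ) ≥ (106−48)/(48−8) = 29/20.
With δ = 5/7: need 1 − δ^K ≥ 29/20·(1−5/7)/(5/7), i.e. δ^K ≤ 0.4200.
Since (5/7)^2 = 0.5102 and (5/7)^3 = 0.3644, the smallest such K is 3.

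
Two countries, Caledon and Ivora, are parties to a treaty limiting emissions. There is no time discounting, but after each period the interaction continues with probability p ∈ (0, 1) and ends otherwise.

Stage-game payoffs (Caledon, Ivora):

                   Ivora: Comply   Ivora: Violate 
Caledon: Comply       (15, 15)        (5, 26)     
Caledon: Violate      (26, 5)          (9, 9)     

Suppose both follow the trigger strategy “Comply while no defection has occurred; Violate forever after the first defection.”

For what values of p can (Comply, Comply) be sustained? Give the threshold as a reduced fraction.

With no time discounting, the continuation probability p plays the role of the discount factor.
Grim-trigger IC: 15/(1−p) ≥ 26 + 9p/(1−p) ⇒ p ≥ (26−15)/(26−9) = 11/17.

11/17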